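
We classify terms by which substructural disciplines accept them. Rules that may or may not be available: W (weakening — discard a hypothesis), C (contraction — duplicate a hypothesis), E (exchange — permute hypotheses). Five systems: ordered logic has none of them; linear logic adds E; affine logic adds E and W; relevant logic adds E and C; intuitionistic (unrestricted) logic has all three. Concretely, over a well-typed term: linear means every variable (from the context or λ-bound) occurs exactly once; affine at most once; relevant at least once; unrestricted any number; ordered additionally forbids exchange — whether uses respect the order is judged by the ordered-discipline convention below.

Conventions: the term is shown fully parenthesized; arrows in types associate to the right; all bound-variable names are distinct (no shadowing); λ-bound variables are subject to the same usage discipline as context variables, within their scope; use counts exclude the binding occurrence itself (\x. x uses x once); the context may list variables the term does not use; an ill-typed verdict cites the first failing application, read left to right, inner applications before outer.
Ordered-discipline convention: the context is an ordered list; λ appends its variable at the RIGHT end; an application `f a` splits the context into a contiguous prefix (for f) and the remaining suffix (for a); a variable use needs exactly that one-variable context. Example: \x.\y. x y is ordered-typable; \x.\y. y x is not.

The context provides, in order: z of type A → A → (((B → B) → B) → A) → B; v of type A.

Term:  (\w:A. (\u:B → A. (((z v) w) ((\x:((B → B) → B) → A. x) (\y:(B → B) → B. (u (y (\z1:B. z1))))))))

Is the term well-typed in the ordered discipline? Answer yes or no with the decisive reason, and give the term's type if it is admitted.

yes — one use each (z, v, w, u, x, y, z1); ordered split holds; term : A → (B → A) → B
variable uses: z: 1×; v: 1×; w (λ-bound): 1×; u (λ-bound): 1×; x (λ-bound): 1×; y (λ-bound): 1×; z1 (λ-bound): 1×
order of uses: z, v, w, x, u, y, z1
typing: ✓ — A → (B → A) → B
across the five disciplines: ordered ✓ | linear ✓ | affine ✓ | relevant ✓ | unrestricted ✓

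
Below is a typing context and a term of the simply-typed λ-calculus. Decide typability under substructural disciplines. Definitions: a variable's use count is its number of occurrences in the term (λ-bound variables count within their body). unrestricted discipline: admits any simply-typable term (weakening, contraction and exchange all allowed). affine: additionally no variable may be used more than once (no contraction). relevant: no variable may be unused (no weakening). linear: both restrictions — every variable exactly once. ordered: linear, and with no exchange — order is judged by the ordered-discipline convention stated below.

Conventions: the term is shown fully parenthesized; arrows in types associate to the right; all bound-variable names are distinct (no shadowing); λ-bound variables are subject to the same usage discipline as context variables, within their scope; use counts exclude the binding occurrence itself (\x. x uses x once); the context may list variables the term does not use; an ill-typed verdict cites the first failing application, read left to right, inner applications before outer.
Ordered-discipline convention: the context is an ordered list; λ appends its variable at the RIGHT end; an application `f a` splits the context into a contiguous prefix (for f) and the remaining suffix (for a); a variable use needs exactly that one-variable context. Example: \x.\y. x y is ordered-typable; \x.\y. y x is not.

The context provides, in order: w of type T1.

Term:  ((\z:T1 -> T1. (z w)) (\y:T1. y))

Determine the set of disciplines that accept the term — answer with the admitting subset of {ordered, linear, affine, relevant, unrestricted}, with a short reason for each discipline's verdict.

accepted by: linear, affine, relevant, unrestricted
use counts: w=1; z (bound)=1; y (bound)=1
uses in reading order: z, w, y
typing: well-typed — term : T1
ordered: ✗ — no ordered split (uses run z, w, y)
linear: ✓ — exactly-once usage across w, z, y
affine: ✓ — no duplicate uses among w, z, y
relevant: ✓ — none of w, z, y goes unused
unrestricted: ✓ — simply typable at T1; W, C, E all held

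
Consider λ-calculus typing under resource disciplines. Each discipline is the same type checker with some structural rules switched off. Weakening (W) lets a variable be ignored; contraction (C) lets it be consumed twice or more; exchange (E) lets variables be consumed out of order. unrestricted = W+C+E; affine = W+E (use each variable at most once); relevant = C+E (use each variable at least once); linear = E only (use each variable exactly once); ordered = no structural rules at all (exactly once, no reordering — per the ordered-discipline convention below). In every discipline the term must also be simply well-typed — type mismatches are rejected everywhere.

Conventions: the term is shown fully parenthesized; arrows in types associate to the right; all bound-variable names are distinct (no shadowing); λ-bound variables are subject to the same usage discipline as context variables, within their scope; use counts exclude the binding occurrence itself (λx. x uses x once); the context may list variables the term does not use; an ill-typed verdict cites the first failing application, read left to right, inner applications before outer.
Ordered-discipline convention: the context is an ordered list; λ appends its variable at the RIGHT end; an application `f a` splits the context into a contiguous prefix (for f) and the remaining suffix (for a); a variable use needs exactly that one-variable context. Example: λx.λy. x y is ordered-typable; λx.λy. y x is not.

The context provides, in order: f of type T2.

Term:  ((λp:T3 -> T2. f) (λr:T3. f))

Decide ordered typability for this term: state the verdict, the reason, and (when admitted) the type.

no — f ×2 used more than once (contraction); p, r never used (weakening)
usage: f=2, p (λ-bound)=0, r (λ-bound)=0
use order (left to right): f, f
typing: well-typed — term : T2
all disciplines: ordered ✗ · linear ✗ · affine ✗ · relevant ✗ · unrestricted ✓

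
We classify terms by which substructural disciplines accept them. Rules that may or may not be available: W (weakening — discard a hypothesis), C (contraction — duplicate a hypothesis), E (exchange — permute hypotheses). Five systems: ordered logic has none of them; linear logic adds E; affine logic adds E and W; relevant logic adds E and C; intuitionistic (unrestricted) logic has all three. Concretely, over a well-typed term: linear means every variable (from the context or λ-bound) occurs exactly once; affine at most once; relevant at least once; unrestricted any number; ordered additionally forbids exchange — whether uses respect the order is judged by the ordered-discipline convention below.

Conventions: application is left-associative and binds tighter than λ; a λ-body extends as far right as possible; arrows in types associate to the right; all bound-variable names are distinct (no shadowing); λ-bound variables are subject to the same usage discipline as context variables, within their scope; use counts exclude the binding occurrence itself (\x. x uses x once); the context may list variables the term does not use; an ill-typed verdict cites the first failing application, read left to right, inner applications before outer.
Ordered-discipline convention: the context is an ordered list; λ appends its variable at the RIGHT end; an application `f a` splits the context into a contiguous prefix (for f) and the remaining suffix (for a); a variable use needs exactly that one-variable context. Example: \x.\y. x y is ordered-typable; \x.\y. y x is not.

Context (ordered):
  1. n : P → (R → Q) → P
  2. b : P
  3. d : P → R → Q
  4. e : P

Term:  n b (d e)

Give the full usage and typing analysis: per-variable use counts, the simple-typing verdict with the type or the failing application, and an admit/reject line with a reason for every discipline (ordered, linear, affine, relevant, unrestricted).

variable uses: n: 1; b: 1; d: 1; e: 1
uses in reading order: n, b, d, e
typing: the term checks, with type P
ordered ✓ (one use each (n, b, d, e); ordered split holds)
linear ✓ (each of n, b, d, e used exactly once)
affine ✓ (none of n, b, d, e used more than once)
relevant ✓ (none of n, b, d, e goes unused)
unrestricted ✓ (simply typable at P; W, C, E all held)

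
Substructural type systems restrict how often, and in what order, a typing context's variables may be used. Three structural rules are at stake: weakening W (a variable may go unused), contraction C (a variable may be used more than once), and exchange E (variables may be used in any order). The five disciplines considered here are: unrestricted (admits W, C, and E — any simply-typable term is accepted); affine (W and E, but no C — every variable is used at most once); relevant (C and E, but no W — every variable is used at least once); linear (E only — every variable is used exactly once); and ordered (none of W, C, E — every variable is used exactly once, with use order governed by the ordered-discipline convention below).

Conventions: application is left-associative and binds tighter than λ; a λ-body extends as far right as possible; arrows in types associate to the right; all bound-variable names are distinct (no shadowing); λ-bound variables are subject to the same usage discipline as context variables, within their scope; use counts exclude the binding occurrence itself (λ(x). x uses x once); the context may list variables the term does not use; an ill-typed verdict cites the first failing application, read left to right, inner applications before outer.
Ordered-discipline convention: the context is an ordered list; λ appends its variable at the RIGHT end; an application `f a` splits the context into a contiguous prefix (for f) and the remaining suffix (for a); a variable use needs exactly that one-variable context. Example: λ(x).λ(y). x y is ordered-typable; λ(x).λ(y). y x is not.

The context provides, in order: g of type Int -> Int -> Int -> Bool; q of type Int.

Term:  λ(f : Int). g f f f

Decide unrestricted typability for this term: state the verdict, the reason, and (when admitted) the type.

yes — type-checks (Int -> Bool) and nothing is barred; term : Int -> Bool
usage: g: 1; q: 0; f [bound]: 3
left-to-right use order: g, f, f, f
typing: ✓ — Int -> Bool
per-discipline verdicts: ordered ✗; linear ✗; affine ✗; relevant ✗; unrestricted ✓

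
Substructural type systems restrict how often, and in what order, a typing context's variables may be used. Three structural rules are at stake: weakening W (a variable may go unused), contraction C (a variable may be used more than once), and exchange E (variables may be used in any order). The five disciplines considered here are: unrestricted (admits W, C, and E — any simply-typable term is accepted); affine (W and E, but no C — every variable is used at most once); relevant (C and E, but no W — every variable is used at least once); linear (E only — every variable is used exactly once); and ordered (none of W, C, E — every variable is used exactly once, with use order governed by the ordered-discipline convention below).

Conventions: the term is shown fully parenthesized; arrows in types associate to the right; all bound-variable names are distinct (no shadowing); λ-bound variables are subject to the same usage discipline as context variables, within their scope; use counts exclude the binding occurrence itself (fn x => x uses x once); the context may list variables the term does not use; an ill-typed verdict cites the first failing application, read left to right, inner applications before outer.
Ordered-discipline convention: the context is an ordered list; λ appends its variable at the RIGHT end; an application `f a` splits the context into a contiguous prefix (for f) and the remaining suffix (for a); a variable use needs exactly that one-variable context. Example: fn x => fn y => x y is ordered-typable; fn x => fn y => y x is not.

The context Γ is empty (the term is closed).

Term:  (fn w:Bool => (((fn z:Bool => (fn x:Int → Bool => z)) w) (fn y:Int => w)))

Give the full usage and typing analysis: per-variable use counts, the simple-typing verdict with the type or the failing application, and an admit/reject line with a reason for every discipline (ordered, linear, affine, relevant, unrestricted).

counts: w (bound): 2, z (bound): 1, x (bound): 0, y (bound): 0
use order (left to right): z, w, w
typing: well-typed at Bool → Bool
ordered: ✗, uses contraction: w ×2; x, y left unused
linear: ✗, uses contraction: w ×2; x, y left unused
affine: ✗, uses contraction: w ×2
relevant: ✗, x, y left unused
unrestricted: ✓, type-checks (Bool → Bool) and nothing is barred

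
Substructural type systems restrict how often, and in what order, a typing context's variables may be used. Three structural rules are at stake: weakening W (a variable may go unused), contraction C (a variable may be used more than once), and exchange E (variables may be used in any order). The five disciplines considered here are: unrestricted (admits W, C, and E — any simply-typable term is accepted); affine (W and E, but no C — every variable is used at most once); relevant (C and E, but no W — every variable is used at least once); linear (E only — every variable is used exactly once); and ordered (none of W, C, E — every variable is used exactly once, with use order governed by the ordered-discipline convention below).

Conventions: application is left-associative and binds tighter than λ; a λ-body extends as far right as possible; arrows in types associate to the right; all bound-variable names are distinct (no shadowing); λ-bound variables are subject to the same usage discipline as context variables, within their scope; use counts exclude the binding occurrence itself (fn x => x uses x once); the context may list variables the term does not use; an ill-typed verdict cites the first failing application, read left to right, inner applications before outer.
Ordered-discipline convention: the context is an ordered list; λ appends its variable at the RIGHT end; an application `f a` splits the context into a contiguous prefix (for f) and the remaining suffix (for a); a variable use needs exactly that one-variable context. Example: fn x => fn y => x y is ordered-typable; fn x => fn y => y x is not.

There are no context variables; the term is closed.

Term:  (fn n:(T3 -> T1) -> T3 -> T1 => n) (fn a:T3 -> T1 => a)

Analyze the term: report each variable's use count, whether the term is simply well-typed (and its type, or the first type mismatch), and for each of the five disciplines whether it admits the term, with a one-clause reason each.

use counts: n (λ-bound) ×1, a (λ-bound) ×1
order of uses: n, a
typing: the term checks, with type (T3 -> T1) -> T3 -> T1
ordered ✓ (single-use (n, a), ordered derivation ok)
linear ✓ (exactly-once usage across n, a)
affine ✓ (none of n, a used more than once)
relevant ✓ (n, a: all used, weakening unneeded)
unrestricted ✓ (type-checks ((T3 -> T1) -> T3 -> T1) and nothing is barred)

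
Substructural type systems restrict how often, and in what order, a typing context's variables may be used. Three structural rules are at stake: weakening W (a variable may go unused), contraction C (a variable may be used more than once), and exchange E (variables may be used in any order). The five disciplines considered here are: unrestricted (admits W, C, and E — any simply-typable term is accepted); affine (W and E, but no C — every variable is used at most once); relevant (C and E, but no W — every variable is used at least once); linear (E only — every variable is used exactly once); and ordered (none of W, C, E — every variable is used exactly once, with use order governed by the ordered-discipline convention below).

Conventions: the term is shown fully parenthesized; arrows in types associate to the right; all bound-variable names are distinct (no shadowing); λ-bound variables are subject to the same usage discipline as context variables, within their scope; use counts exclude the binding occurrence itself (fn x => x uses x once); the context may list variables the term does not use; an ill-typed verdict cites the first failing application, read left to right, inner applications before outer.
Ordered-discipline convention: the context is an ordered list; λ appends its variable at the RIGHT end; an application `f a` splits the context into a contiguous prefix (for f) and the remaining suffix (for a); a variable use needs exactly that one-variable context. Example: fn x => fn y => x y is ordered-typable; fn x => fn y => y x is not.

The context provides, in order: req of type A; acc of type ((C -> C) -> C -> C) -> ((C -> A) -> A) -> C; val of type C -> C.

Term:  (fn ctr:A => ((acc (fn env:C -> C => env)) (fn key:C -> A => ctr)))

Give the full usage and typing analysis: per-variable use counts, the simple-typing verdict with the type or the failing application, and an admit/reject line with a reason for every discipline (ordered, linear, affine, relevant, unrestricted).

counts: req: 0×; acc: 1×; val: 0×; ctr [bound]: 1×; env [bound]: 1×; key [bound]: 0×
left-to-right use order: acc, env, ctr
typing: well-typed at A -> C
ordered: ✗, unused: req, val, key — weakening required
linear: ✗, unused: req, val, key — weakening required
affine: ✓, no duplicate uses among req, acc, val, ctr, env, key
relevant: ✗, unused: req, val, key — weakening required
unrestricted: ✓, type-checks (A -> C) and nothing is barred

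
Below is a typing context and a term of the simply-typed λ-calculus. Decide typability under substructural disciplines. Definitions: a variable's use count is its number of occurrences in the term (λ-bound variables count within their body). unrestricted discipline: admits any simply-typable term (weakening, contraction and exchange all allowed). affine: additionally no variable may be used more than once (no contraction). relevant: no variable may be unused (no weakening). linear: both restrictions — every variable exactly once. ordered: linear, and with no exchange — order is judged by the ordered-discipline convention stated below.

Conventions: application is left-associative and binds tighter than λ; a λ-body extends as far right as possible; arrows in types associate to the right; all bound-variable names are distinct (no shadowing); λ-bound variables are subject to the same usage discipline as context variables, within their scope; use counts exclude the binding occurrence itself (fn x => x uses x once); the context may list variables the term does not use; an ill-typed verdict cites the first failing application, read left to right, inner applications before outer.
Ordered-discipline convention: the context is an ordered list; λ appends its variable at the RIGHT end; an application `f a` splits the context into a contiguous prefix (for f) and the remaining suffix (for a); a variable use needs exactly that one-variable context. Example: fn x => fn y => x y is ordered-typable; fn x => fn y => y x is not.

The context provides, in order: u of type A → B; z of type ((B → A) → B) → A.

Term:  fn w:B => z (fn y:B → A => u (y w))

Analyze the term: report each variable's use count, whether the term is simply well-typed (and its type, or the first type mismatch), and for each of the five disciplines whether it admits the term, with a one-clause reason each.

counts: u ×1; z ×1; w (bound) ×1; y (bound) ×1
uses in reading order: z, u, y, w
typing: well-typed at B → A
ordered: ✗ — no ordered split (uses run z, u, y, w)
linear: ✓ — each of u, z, w, y used exactly once
affine: ✓ — at most one use each (u, z, w, y)
relevant: ✓ — u, z, w, y: all used, weakening unneeded
unrestricted: ✓ — typability at B → A is all that's needed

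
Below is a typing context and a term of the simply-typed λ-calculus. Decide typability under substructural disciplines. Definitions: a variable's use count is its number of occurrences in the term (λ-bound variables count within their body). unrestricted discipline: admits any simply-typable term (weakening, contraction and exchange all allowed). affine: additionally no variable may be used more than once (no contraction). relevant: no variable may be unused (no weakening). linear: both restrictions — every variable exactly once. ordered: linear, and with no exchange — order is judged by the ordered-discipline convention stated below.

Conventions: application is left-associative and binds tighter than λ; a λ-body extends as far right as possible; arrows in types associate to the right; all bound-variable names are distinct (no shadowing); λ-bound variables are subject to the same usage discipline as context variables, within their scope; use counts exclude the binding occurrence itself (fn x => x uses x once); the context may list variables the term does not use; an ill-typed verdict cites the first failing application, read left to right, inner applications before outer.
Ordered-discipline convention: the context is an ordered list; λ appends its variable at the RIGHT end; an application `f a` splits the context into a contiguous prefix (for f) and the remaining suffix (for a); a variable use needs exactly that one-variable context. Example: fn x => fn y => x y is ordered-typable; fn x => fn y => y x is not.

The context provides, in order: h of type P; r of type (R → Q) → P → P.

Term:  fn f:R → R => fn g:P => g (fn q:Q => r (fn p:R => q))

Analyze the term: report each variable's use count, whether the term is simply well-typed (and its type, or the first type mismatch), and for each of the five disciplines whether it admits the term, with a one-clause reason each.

use counts: h: 0×, r: 1×, f (bound): 0×, g (bound): 1×, q (bound): 1×, p (bound): 0×
order of uses: g, r, q
typing: ill-typed: non-arrow in function slot: P
ordered ✗ (the type mismatch rejects it)
linear ✗ (not simply typable)
affine ✗ (fails simple typing)
relevant ✗ (a type mismatch blocks all five)
unrestricted ✗ (the type mismatch rejects it)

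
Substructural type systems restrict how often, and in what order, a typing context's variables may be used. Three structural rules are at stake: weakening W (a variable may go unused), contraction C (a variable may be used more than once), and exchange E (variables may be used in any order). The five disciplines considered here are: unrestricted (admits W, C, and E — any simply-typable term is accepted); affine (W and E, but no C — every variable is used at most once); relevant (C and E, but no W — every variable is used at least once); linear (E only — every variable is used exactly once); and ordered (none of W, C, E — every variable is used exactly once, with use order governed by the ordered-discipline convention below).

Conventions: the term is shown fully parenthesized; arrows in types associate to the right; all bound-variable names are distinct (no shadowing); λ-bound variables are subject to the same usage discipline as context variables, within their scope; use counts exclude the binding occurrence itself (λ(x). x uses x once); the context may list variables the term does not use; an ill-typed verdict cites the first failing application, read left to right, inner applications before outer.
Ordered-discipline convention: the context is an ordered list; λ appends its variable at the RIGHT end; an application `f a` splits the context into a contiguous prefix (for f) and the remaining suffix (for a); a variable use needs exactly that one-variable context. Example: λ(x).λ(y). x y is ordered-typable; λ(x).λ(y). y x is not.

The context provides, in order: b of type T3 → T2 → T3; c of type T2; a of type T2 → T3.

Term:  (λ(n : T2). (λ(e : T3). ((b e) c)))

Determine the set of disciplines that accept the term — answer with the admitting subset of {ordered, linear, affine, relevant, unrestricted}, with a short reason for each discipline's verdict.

admitting disciplines: affine, unrestricted
use counts: b: 1, c: 1, a: 0, n (bound): 0, e (bound): 1
uses in reading order: b, e, c
typing: well-typed at T2 → T3 → T3
ordered: ✗, a, n left unused
linear: ✗, a, n left unused
affine: ✓, none of b, c, a, n, e used more than once
relevant: ✗, a, n left unused
unrestricted: ✓, typability at T2 → T3 → T3 is all that's needed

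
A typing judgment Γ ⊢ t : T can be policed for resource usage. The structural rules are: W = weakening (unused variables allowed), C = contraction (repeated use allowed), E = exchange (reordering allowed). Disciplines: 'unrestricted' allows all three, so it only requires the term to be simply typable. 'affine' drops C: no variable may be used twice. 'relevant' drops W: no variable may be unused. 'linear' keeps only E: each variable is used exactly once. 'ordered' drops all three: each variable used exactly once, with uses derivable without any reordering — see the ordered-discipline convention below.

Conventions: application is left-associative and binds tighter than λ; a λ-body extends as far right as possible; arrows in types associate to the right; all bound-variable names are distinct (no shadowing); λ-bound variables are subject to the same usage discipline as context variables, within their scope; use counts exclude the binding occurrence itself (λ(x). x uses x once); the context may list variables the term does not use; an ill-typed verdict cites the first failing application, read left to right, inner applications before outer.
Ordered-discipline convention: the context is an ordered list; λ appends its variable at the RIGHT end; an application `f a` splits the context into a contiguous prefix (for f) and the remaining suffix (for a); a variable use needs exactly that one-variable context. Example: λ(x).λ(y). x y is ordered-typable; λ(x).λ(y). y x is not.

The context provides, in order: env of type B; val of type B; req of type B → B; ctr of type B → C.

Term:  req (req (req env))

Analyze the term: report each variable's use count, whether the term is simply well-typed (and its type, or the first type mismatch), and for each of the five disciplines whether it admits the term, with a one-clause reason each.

usage: env: 1, val: 0, req: 3, ctr: 0
left-to-right use order: req, req, req, env
typing: well-typed — term : B
ordered: ✗ — repeated use of req ×3; unused: val, ctr — weakening required
linear: ✗ — repeated use of req ×3; unused: val, ctr — weakening required
affine: ✗ — repeated use of req ×3
relevant: ✗ — unused: val, ctr — weakening required
unrestricted: ✓ — simply typable at B; W, C, E all held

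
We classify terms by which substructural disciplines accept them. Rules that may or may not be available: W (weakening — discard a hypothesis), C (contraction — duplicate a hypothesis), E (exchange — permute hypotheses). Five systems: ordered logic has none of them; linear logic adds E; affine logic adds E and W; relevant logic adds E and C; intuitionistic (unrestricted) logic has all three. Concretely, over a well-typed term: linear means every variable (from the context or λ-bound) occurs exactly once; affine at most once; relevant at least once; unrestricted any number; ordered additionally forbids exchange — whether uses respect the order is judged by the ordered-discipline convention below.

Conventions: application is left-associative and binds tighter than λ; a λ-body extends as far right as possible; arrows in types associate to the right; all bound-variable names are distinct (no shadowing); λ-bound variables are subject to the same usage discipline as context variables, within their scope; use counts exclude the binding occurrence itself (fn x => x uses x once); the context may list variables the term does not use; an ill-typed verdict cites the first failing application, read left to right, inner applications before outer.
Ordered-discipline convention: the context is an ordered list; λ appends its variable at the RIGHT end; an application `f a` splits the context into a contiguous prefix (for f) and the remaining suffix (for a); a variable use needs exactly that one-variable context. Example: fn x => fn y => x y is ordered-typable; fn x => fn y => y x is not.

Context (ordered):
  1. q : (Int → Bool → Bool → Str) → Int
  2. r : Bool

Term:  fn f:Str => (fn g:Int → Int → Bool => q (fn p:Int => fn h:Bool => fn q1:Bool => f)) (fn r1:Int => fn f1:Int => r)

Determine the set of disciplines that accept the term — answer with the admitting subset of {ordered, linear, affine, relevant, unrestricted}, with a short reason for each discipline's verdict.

admitted in: affine, unrestricted
counts: q ×1, r ×1, f (λ-bound) ×1, g (λ-bound) ×0, p (λ-bound) ×0, h (λ-bound) ×0, q1 (λ-bound) ×0, r1 (λ-bound) ×0, f1 (λ-bound) ×0
order of uses: q, f, r
typing: well-typed at Str → Int
ordered: ✗, g, p, h, q1, r1, f1 left unused
linear: ✗, g, p, h, q1, r1, f1 left unused
affine: ✓, no duplicate uses among q, r, f, g, p, h, q1, r1, f1
relevant: ✗, g, p, h, q1, r1, f1 left unused
unrestricted: ✓, simply typable at Str → Int; W, C, E all held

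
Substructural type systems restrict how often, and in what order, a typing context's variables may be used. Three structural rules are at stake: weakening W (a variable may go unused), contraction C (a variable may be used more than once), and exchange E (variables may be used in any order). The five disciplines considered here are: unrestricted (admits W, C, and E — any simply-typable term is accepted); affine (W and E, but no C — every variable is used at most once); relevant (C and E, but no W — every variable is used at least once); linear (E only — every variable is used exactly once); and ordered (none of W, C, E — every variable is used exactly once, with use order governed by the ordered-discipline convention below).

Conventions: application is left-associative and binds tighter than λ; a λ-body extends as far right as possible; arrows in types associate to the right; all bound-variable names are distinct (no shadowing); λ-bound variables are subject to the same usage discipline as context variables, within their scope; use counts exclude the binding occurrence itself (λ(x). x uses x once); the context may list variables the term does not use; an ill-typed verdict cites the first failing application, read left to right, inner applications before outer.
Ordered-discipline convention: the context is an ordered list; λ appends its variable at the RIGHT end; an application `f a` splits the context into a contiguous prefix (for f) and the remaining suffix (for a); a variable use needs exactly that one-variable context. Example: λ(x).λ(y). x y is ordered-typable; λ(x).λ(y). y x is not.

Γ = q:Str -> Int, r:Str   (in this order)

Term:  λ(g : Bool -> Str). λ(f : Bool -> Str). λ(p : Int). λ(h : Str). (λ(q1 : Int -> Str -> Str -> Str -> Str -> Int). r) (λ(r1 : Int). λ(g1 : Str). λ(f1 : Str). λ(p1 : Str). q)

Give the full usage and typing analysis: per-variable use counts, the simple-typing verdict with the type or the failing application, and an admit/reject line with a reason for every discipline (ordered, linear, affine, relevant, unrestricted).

use counts: q: 1, r: 1, g (bound): 0, f (bound): 0, p (bound): 0, h (bound): 0, q1 (bound): 0, r1 (bound): 0, g1 (bound): 0, f1 (bound): 0, p1 (bound): 0
uses in reading order: r, q
typing: well-typed at (Bool -> Str) -> (Bool -> Str) -> Int -> Str -> Str
ordered: ✗ — unused: g, f, p, h, q1, r1, g1, f1, p1 — weakening required
linear: ✗ — unused: g, f, p, h, q1, r1, g1, f1, p1 — weakening required
affine: ✓ — q, r, g, f, p, h, q1, r1, g1, f1, p1: no repeats, contraction unneeded
relevant: ✗ — unused: g, f, p, h, q1, r1, g1, f1, p1 — weakening required
unrestricted: ✓ — typability at (Bool -> Str) -> (Bool -> Str) -> Int -> Str -> Str is all that's needed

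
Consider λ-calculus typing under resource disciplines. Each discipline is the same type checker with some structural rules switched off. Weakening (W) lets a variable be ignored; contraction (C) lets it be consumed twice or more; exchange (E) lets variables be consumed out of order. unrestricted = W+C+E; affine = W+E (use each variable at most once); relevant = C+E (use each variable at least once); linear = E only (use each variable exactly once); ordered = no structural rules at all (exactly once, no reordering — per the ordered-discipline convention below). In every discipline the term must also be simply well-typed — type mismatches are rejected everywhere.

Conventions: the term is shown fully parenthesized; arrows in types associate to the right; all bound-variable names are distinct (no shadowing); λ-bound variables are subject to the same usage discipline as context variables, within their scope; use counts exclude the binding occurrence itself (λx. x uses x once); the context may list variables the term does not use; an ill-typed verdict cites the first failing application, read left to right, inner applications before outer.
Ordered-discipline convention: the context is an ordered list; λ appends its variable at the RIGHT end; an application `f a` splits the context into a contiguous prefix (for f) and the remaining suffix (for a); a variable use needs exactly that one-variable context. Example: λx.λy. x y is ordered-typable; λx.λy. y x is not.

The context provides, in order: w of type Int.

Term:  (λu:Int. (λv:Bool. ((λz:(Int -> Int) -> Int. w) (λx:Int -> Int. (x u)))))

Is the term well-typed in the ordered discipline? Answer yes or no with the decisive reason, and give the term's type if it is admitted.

no — unused: v, z — weakening required
usage: w: 1×, u (λ-bound): 1×, v (λ-bound): 0×, z (λ-bound): 0×, x (λ-bound): 1×
order of uses: w, x, u
typing: well-typed — term : Int -> Bool -> Int
all disciplines: ordered ✗, linear ✗, affine ✓, relevant ✗, unrestricted ✓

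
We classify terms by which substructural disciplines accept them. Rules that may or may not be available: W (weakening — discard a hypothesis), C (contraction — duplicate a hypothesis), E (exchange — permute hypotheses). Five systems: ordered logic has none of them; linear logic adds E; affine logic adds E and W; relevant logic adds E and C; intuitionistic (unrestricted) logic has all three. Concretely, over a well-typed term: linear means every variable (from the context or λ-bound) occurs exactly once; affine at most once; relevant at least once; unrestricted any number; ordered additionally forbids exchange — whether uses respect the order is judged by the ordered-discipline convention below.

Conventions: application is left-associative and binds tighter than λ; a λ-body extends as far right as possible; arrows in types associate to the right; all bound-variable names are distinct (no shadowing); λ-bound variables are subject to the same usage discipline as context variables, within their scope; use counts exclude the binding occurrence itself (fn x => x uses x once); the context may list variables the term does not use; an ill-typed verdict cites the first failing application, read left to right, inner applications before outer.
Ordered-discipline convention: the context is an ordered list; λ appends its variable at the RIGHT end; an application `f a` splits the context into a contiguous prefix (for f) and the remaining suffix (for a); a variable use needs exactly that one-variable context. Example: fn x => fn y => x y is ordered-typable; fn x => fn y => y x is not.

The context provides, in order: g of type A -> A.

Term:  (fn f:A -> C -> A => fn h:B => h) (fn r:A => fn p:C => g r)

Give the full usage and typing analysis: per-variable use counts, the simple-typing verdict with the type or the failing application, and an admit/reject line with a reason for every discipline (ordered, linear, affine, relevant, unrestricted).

usage: g=1; f (bound)=0; h (bound)=1; r (bound)=1; p (bound)=0
order of uses: h, g, r
typing: the term checks, with type B -> B
ordered ✗ (needs weakening: f, p unused)
linear ✗ (needs weakening: f, p unused)
affine ✓ (none of g, f, h, r, p used more than once)
relevant ✗ (needs weakening: f, p unused)
unrestricted ✓ (simply typable at B -> B; W, C, E all held)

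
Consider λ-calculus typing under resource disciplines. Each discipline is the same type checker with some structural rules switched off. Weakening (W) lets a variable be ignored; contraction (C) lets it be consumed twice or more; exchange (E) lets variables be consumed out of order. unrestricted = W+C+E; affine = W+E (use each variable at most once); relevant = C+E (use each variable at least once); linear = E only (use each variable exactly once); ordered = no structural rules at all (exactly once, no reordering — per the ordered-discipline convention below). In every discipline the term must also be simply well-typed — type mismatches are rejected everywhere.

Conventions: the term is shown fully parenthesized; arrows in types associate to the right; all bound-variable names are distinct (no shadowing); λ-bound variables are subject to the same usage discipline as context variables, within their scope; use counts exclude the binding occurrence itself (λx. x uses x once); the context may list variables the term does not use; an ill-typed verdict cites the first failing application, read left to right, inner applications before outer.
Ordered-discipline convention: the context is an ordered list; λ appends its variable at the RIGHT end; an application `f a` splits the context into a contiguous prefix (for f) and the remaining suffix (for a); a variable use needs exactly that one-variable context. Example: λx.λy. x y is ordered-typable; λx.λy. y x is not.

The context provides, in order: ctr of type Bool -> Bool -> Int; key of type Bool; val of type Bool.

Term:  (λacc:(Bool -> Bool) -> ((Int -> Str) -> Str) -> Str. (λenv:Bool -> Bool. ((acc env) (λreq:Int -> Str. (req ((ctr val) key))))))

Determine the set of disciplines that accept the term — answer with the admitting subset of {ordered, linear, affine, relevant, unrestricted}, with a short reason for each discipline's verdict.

admitted by: linear, affine, relevant, unrestricted
usage: ctr ×1; key ×1; val ×1; acc (λ-bound) ×1; env (λ-bound) ×1; req (λ-bound) ×1
left-to-right use order: acc, env, req, ctr, val, key
typing: the term checks, with type ((Bool -> Bool) -> ((Int -> Str) -> Str) -> Str) -> (Bool -> Bool) -> Str
ordered ✗ (no contiguous prefix/suffix split fits acc, env, req, ctr, val, key)
linear ✓ (single use per variable (ctr, key, val, acc, env, req))
affine ✓ (no duplicate uses among ctr, key, val, acc, env, req)
relevant ✓ (at least one use each (ctr, key, val, acc, env, req))
unrestricted ✓ (typability at ((Bool -> Bool) -> ((Int -> Str) -> Str) -> Str) -> (Bool -> Bool) -> Str is all that's needed)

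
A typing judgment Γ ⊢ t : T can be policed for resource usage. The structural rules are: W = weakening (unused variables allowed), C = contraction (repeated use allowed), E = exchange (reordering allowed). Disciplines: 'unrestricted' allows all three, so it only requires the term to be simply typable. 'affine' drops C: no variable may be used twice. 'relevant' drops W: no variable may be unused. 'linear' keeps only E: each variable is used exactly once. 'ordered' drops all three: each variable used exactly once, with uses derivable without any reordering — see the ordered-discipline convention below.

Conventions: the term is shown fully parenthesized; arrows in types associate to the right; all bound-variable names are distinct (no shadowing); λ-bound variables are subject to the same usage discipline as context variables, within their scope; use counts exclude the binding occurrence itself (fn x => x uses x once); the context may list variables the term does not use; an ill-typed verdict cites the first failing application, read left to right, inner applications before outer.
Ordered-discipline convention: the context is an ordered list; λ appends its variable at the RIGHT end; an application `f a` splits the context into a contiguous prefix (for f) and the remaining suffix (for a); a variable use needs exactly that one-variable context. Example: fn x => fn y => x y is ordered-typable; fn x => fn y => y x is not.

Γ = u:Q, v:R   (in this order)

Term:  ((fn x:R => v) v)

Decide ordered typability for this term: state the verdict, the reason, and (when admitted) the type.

no — v ×2 used more than once (contraction); u, x left unused
usage: u: 0; v: 2; x [bound]: 0
left-to-right use order: v, v
typing: ✓ — R
summary: ordered ✗ | linear ✗ | affine ✗ | relevant ✗ | unrestricted ✓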